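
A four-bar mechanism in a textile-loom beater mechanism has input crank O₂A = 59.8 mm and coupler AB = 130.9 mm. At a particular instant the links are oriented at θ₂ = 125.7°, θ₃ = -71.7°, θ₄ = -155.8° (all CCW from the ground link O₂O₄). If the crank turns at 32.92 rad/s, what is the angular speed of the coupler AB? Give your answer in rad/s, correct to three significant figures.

14.8

ω₂ = 32.92 rad/s
Differentiating the loop-closure r₂e^{iθ₂}+r₃e^{iθ₃}=r₁+r₄e^{iθ₄} gives r₂ω₂e^{iθ₂}+r₃ω₃e^{iθ₃}=r₄ω₄e^{iθ₄}.
Eliminating the other unknown: ω₃ = r₂ω₂ sin(θ₄−θ₂) / [r₃ sin(θ₃−θ₄)].
Numerator sine = +0.97992; denominator sine = +0.99470.
Result = 0.0598·32.92·(+0.97992) / (0.1309·(+0.99470)) = +14.816 rad/s; magnitude 14.816 rad/s.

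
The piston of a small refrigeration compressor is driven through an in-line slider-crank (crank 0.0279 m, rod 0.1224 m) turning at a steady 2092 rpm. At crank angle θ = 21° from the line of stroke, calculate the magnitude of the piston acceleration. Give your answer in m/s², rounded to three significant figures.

ω = 2π·2092/60 = 219.1 rad/s
x(θ) = r cosθ + √(L² − r² sin²θ); with ω constant, a = ω²·d²x/dθ².
d²x/dθ² = −r cosθ − r²(cos2θ)/√u − r⁴ sin²2θ/(4u^{3/2}),  u = L² − r² sin²θ = 0.0148818 m².
Substituting r = 0.0279 m, L = 0.1224 m, θ = 21°: d²x/dθ² = -0.030826 m.
a = ω²·d²x/dθ² = (219.1)²·(-0.030826) = -1479.4 m/s²;  |a| = 1479.4 m/s².

1480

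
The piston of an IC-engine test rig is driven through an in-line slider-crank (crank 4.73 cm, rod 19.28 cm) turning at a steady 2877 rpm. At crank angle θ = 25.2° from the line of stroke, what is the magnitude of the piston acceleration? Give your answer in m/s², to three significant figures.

4570

ω = 2π·2877/60 = 301.3 rad/s
x(θ) = r cosθ + √(L² − r² sin²θ); with ω constant, a = ω²·d²x/dθ².
d²x/dθ² = −r cosθ − r²(cos2θ)/√u − r⁴ sin²2θ/(4u^{3/2}),  u = L² − r² sin²θ = 0.0367662 m².
Substituting r = 0.0473 m, L = 0.1928 m, θ = 25.2°: d²x/dθ² = -0.050341 m.
a = ω²·d²x/dθ² = (301.3)²·(-0.050341) = -4569.4 m/s²;  |a| = 4569.4 m/s².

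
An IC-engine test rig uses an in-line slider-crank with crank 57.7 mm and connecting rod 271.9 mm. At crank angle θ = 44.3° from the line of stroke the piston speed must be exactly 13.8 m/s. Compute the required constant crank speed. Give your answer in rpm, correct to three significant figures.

For an in-line slider-crank, |v_piston| = rω|sinθ|·[1 + r cosθ/√(L² − r² sin²θ)].
With r = 0.0577 m, L = 0.2719 m, θ = 44.3°: the bracketed kinematic factor |dx/dθ| = 0.046487 m.
ω = v/|dx/dθ| = 13.8/0.046487 = 296.85 rad/s.
N = 60ω/(2π) = 2834.8 rpm.

2830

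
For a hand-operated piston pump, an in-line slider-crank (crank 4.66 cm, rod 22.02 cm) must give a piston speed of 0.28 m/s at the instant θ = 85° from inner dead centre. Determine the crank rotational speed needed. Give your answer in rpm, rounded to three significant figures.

For an in-line slider-crank, |v_piston| = rω|sinθ|·[1 + r cosθ/√(L² − r² sin²θ)].
With r = 0.0466 m, L = 0.2202 m, θ = 85°: the bracketed kinematic factor |dx/dθ| = 0.047299 m.
ω = v/|dx/dθ| = 0.28/0.047299 = 5.9198 rad/s.
N = 60ω/(2π) = 56.53 rpm.

56.5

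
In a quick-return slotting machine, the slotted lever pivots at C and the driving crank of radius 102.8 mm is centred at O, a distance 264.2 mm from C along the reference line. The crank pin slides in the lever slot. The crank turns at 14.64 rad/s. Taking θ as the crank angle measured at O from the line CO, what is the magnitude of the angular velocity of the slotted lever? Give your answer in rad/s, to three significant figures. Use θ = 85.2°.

ω = 14.64 rad/s
Crank pin A relative to C: A = (d + r cosθ, r sinθ); lever angle φ = atan2(r sinθ, d + r cosθ).
Differentiating tanφ: φ̇ = rω(d cosθ + r)/(d² + r² + 2dr cosθ).
d² + r² + 2dr cosθ = |CA|² = 0.0849148 m²;  d cosθ + r = +0.12491 m.
|ω_lever| = |0.1028·14.64·+0.12491| / 0.0849148 = 2.2138 rad/s.

2.21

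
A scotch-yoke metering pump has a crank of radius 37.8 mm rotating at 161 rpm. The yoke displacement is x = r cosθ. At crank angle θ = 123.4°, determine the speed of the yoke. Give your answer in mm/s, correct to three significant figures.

ω = 16.86 rad/s (from 161 rpm).
x = r cosθ ⇒ ẋ = −rω sinθ.
|v| = rω|sinθ| = 0.0378·16.86·|sin 123.4°| = 0.53205 m/s = 532.05 mm/s.

532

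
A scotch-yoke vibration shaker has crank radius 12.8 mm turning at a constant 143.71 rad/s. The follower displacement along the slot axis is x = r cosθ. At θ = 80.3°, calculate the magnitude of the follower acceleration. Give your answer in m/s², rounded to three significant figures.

44.5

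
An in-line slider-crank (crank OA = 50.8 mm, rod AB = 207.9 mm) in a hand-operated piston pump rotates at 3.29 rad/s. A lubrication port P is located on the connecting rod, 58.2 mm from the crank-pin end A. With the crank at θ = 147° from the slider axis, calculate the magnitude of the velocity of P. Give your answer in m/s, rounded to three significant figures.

ω = 3.29 rad/s.  Crank-pin speed |V_A| = rω = 0.16713 m/s, perpendicular to OA.
Rod angle: sinφ = −(r/L) sinθ ⇒ φ = -7.648°; ω_rod = −rω cosθ/√(L²−r²sin²θ) = +0.68026 rad/s.
V_P = V_A + ω_rod × AP, with AP = 0.0582 m along the rod.
Components: V_Px = −rω sinθ − a·ω_rod·sinφ = -0.085758 m/s;  V_Py = rω cosθ + a·ω_rod·cosφ = -0.10093 m/s.
|V_P| = √(V_Px² + V_Py²) = 0.13244 m/s.

0.132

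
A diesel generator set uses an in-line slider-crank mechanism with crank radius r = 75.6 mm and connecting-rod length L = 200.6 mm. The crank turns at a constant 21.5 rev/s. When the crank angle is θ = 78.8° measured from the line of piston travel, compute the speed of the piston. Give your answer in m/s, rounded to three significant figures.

10.8

ω = 2π·21.5 = 135.1 rad/s
For an in-line slider-crank, x = r cosθ + √(L² − r² sin²θ), so v = −rω sinθ·[1 + r cosθ/√(L² − r² sin²θ)].
With r = 0.0756 m, L = 0.2006 m, θ = 78.8°: √(L² − r² sin²θ) = 0.18639 m.
v = −0.0756·135.1·0.98096·[1 + 0.0756·0.19423/0.18639] = -10.807 m/s.
|v| = 10.807 m/s.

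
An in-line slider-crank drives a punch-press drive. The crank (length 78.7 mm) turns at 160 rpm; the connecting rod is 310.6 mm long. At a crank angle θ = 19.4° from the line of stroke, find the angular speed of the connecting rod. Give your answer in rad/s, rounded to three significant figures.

4.02

ω = 16.76 rad/s (converted from 160 rpm).
The rod makes angle φ with the slider axis where L sinφ = r sinθ; differentiating, L cosφ·φ̇ = r ω cosθ.
L cosφ = √(L² − r² sin²θ) = 0.3095 m.
|ω_rod| = r ω |cosθ| / √(L² − r² sin²θ) = 0.0787·16.76·0.94322/0.3095 = 4.0186 rad/s.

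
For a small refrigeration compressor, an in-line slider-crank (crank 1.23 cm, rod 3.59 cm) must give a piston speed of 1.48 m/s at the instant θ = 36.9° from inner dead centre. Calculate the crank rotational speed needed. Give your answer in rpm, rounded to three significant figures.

1500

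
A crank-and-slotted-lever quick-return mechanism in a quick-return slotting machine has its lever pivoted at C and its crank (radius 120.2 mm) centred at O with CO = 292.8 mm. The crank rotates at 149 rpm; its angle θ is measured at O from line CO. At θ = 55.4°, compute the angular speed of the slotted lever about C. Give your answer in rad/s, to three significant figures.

ω = 15.6 rad/s (from 149 rpm).
Crank pin A relative to C: A = (d + r cosθ, r sinθ); lever angle φ = atan2(r sinθ, d + r cosθ).
Differentiating tanφ: φ̇ = rω(d cosθ + r)/(d² + r² + 2dr cosθ).
d² + r² + 2dr cosθ = |CA|² = 0.14015 m²;  d cosθ + r = +0.28646 m.
|ω_lever| = |0.1202·15.6·+0.28646| / 0.14015 = 3.8335 rad/s.

3.83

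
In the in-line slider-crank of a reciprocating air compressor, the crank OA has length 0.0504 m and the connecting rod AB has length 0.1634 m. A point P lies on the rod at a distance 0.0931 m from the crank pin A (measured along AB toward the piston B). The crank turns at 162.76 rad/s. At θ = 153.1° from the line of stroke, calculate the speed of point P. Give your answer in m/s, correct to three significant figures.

4.43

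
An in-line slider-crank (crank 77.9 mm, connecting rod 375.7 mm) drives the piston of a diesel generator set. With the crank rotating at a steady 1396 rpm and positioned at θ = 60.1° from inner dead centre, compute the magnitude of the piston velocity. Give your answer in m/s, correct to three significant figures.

10.9

ω = 2π·1396/60 = 146.2 rad/s
For an in-line slider-crank, x = r cosθ + √(L² − r² sin²θ), so v = −rω sinθ·[1 + r cosθ/√(L² − r² sin²θ)].
With r = 0.0779 m, L = 0.3757 m, θ = 60.1°: √(L² − r² sin²θ) = 0.36958 m.
v = −0.0779·146.2·0.86690·[1 + 0.0779·0.49849/0.36958] = -10.91 m/s.
|v| = 10.91 m/s.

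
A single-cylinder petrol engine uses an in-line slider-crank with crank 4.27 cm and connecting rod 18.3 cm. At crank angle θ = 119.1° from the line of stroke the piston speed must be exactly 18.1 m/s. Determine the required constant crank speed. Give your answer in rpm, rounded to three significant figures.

5240

For an in-line slider-crank, |v_piston| = rω|sinθ|·[1 + r cosθ/√(L² − r² sin²θ)].
With r = 0.0427 m, L = 0.183 m, θ = 119.1°: the bracketed kinematic factor |dx/dθ| = 0.032985 m.
ω = v/|dx/dθ| = 18.1/0.032985 = 548.73 rad/s.
N = 60ω/(2π) = 5240 rpm.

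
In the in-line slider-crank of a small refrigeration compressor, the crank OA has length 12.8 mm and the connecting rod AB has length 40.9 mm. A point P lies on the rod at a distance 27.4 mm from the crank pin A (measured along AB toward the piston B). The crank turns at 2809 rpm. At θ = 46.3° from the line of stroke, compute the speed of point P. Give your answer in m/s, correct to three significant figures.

3.24

ω = 294.2 rad/s.  Crank-pin speed |V_A| = rω = 3.7652 m/s, perpendicular to OA.
Rod angle: sinφ = −(r/L) sinθ ⇒ φ = -13.077°; ω_rod = −rω cosθ/√(L²−r²sin²θ) = -65.295 rad/s.
V_P = V_A + ω_rod × AP, with AP = 0.0274 m along the rod.
Components: V_Px = −rω sinθ − a·ω_rod·sinφ = -3.1269 m/s;  V_Py = rω cosθ + a·ω_rod·cosφ = +0.85863 m/s.
|V_P| = √(V_Px² + V_Py²) = 3.2427 m/s.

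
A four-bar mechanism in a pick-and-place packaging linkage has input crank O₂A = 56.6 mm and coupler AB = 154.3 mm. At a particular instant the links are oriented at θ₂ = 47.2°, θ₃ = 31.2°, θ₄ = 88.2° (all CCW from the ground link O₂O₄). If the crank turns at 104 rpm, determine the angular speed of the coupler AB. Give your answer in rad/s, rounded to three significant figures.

ω₂ = 10.89 rad/s (from 104 rpm).
Differentiating the loop-closure r₂e^{iθ₂}+r₃e^{iθ₃}=r₁+r₄e^{iθ₄} gives r₂ω₂e^{iθ₂}+r₃ω₃e^{iθ₃}=r₄ω₄e^{iθ₄}.
Eliminating the other unknown: ω₃ = r₂ω₂ sin(θ₄−θ₂) / [r₃ sin(θ₃−θ₄)].
Numerator sine = +0.65606; denominator sine = -0.83867.
Result = 0.0566·10.89·(+0.65606) / (0.1543·(-0.83867)) = -3.1251 rad/s; magnitude 3.1251 rad/s.

3.13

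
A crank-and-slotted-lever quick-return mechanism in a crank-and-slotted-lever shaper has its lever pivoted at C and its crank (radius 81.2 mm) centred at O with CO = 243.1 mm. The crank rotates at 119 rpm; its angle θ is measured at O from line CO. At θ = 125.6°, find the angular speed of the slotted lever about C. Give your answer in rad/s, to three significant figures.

1.43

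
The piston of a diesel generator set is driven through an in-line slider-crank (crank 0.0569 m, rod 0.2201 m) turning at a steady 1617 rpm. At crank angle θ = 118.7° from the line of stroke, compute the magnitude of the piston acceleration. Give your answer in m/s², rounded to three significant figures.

1010

ω = 2π·1617/60 = 169.3 rad/s
x(θ) = r cosθ + √(L² − r² sin²θ); with ω constant, a = ω²·d²x/dθ².
d²x/dθ² = −r cosθ − r²(cos2θ)/√u − r⁴ sin²2θ/(4u^{3/2}),  u = L² − r² sin²θ = 0.045953 m².
Substituting r = 0.0569 m, L = 0.2201 m, θ = 118.7°: d²x/dθ² = +0.035273 m.
a = ω²·d²x/dθ² = (169.3)²·(+0.035273) = +1011.4 m/s²;  |a| = 1011.4 m/s².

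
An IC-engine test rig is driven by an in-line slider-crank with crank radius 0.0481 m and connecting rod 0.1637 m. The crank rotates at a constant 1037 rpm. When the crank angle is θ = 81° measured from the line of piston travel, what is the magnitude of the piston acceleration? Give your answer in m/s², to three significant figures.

ω = 2π·1037/60 = 108.6 rad/s
x(θ) = r cosθ + √(L² − r² sin²θ); with ω constant, a = ω²·d²x/dθ².
d²x/dθ² = −r cosθ − r²(cos2θ)/√u − r⁴ sin²2θ/(4u^{3/2}),  u = L² − r² sin²θ = 0.0245407 m².
Substituting r = 0.0481 m, L = 0.1637 m, θ = 81°: d²x/dθ² = +0.0064883 m.
a = ω²·d²x/dθ² = (108.6)²·(+0.0064883) = +76.515 m/s²;  |a| = 76.515 m/s².

76.5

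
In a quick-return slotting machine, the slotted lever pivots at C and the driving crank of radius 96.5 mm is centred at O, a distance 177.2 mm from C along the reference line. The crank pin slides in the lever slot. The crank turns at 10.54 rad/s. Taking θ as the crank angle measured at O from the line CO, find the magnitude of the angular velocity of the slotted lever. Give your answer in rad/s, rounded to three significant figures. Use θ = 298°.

3.22

ω = 10.54 rad/s
Crank pin A relative to C: A = (d + r cosθ, r sinθ); lever angle φ = atan2(r sinθ, d + r cosθ).
Differentiating tanφ: φ̇ = rω(d cosθ + r)/(d² + r² + 2dr cosθ).
d² + r² + 2dr cosθ = |CA|² = 0.0567678 m²;  d cosθ + r = +0.17969 m.
|ω_lever| = |0.0965·10.54·+0.17969| / 0.0567678 = 3.2195 rad/s.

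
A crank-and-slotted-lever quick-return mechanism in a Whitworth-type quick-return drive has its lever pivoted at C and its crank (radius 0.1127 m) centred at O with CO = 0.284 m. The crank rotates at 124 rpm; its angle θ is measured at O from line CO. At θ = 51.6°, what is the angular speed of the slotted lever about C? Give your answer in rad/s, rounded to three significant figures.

3.18

ω = 12.99 rad/s (from 124 rpm).
Crank pin A relative to C: A = (d + r cosθ, r sinθ); lever angle φ = atan2(r sinθ, d + r cosθ).
Differentiating tanφ: φ̇ = rω(d cosθ + r)/(d² + r² + 2dr cosθ).
d² + r² + 2dr cosθ = |CA|² = 0.133119 m²;  d cosθ + r = +0.28911 m.
|ω_lever| = |0.1127·12.99·+0.28911| / 0.133119 = 3.1783 rad/s.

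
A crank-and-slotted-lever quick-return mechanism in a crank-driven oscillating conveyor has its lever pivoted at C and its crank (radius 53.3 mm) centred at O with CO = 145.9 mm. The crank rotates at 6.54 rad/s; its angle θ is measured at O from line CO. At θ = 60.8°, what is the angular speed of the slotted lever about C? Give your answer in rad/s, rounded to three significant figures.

1.37

ω = 6.54 rad/s
Crank pin A relative to C: A = (d + r cosθ, r sinθ); lever angle φ = atan2(r sinθ, d + r cosθ).
Differentiating tanφ: φ̇ = rω(d cosθ + r)/(d² + r² + 2dr cosθ).
d² + r² + 2dr cosθ = |CA|² = 0.0317154 m²;  d cosθ + r = +0.12448 m.
|ω_lever| = |0.0533·6.54·+0.12448| / 0.0317154 = 1.3681 rad/s.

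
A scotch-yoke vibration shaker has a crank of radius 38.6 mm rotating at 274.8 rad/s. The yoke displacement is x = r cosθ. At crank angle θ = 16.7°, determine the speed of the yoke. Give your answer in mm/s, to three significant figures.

ω = 274.8 rad/s
x = r cosθ ⇒ ẋ = −rω sinθ.
|v| = rω|sinθ| = 0.0386·274.8·|sin 16.7°| = 3.0481 m/s = 3048.1 mm/s.

3050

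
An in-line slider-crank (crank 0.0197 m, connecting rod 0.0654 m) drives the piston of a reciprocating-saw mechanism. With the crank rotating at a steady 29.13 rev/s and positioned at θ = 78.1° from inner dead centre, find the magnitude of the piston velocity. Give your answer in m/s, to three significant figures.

ω = 2π·29.1 = 183 rad/s
For an in-line slider-crank, x = r cosθ + √(L² − r² sin²θ), so v = −rω sinθ·[1 + r cosθ/√(L² − r² sin²θ)].
With r = 0.0197 m, L = 0.0654 m, θ = 78.1°: √(L² − r² sin²θ) = 0.062495 m.
v = −0.0197·183·0.97851·[1 + 0.0197·0.20620/0.062495] = -3.7575 m/s.
|v| = 3.7575 m/s.

3.76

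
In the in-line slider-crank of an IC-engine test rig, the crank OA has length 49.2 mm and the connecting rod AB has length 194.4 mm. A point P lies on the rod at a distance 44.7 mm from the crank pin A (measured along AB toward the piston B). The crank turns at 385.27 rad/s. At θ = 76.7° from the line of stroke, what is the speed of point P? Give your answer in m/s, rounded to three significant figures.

ω = 385.3 rad/s.  Crank-pin speed |V_A| = rω = 18.955 m/s, perpendicular to OA.
Rod angle: sinφ = −(r/L) sinθ ⇒ φ = -14.259°; ω_rod = −rω cosθ/√(L²−r²sin²θ) = -23.144 rad/s.
V_P = V_A + ω_rod × AP, with AP = 0.0447 m along the rod.
Components: V_Px = −rω sinθ − a·ω_rod·sinφ = -18.702 m/s;  V_Py = rω cosθ + a·ω_rod·cosφ = +3.358 m/s.
|V_P| = √(V_Px² + V_Py²) = 19.001 m/s.

19.0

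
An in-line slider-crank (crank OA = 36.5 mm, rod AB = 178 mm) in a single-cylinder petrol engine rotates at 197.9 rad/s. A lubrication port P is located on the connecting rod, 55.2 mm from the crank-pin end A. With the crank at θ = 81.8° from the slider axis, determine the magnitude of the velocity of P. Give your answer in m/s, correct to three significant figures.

7.25

ω = 197.9 rad/s.  Crank-pin speed |V_A| = rω = 7.2233 m/s, perpendicular to OA.
Rod angle: sinφ = −(r/L) sinθ ⇒ φ = -11.710°; ω_rod = −rω cosθ/√(L²−r²sin²θ) = -5.911 rad/s.
V_P = V_A + ω_rod × AP, with AP = 0.0552 m along the rod.
Components: V_Px = −rω sinθ − a·ω_rod·sinφ = -7.2157 m/s;  V_Py = rω cosθ + a·ω_rod·cosφ = +0.71076 m/s.
|V_P| = √(V_Px² + V_Py²) = 7.2506 m/s.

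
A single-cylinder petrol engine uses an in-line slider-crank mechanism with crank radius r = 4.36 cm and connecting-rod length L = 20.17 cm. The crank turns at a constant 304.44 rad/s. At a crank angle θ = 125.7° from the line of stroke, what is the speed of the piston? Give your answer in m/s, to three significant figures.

9.40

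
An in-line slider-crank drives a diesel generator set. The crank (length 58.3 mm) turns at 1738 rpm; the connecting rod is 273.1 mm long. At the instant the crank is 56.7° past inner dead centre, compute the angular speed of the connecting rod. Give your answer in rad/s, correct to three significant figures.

ω = 182 rad/s (converted from 1738 rpm).
The rod makes angle φ with the slider axis where L sinφ = r sinθ; differentiating, L cosφ·φ̇ = r ω cosθ.
L cosφ = √(L² − r² sin²θ) = 0.26872 m.
|ω_rod| = r ω |cosθ| / √(L² − r² sin²θ) = 0.0583·182·0.54902/0.26872 = 21.679 rad/s.

21.7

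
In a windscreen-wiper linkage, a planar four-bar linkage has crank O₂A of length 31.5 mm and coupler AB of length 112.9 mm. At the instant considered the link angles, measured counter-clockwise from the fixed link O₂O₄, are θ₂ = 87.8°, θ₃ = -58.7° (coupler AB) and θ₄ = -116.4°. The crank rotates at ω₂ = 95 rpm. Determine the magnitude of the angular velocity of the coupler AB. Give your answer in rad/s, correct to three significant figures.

1.35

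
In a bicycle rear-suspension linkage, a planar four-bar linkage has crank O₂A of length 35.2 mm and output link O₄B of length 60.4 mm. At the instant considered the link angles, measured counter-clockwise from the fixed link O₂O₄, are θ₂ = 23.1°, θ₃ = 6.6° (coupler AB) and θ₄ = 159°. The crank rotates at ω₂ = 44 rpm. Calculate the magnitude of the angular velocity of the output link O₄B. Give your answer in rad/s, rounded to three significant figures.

1.65

ω₂ = 4.608 rad/s (from 44 rpm).
Differentiating the loop-closure r₂e^{iθ₂}+r₃e^{iθ₃}=r₁+r₄e^{iθ₄} gives r₂ω₂e^{iθ₂}+r₃ω₃e^{iθ₃}=r₄ω₄e^{iθ₄}.
Eliminating the other unknown: ω₄ = r₂ω₂ sin(θ₂−θ₃) / [r₄ sin(θ₄−θ₃)].
Numerator sine = +0.28402; denominator sine = +0.46330.
Result = 0.0352·4.608·(+0.28402) / (0.0604·(+0.46330)) = +1.6462 rad/s; magnitude 1.6462 rad/s.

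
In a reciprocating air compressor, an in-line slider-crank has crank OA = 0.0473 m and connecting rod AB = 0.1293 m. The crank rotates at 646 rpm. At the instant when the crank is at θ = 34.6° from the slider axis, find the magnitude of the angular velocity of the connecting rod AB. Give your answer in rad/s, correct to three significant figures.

20.8

ω = 67.65 rad/s (converted from 646 rpm).
The rod makes angle φ with the slider axis where L sinφ = r sinθ; differentiating, L cosφ·φ̇ = r ω cosθ.
L cosφ = √(L² − r² sin²θ) = 0.12648 m.
|ω_rod| = r ω |cosθ| / √(L² − r² sin²θ) = 0.0473·67.65·0.82314/0.12648 = 20.824 rad/s.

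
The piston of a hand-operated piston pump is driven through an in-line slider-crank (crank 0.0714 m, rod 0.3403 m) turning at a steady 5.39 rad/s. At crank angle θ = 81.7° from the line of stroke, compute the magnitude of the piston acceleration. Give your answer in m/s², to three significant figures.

ω = 5.39 rad/s
x(θ) = r cosθ + √(L² − r² sin²θ); with ω constant, a = ω²·d²x/dθ².
d²x/dθ² = −r cosθ − r²(cos2θ)/√u − r⁴ sin²2θ/(4u^{3/2}),  u = L² − r² sin²θ = 0.110812 m².
Substituting r = 0.0714 m, L = 0.3403 m, θ = 81.7°: d²x/dθ² = +0.0043548 m.
a = ω²·d²x/dθ² = (5.39)²·(+0.0043548) = +0.12652 m/s²;  |a| = 0.12652 m/s².

0.127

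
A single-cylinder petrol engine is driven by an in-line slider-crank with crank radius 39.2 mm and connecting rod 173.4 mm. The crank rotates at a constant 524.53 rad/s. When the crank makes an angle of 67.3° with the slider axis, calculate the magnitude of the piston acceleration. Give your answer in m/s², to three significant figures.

2430

ω = 524.5 rad/s
x(θ) = r cosθ + √(L² − r² sin²θ); with ω constant, a = ω²·d²x/dθ².
d²x/dθ² = −r cosθ − r²(cos2θ)/√u − r⁴ sin²2θ/(4u^{3/2}),  u = L² − r² sin²θ = 0.0287598 m².
Substituting r = 0.0392 m, L = 0.1734 m, θ = 67.3°: d²x/dθ² = -0.0088266 m.
a = ω²·d²x/dθ² = (524.5)²·(-0.0088266) = -2428.5 m/s²;  |a| = 2428.5 m/s².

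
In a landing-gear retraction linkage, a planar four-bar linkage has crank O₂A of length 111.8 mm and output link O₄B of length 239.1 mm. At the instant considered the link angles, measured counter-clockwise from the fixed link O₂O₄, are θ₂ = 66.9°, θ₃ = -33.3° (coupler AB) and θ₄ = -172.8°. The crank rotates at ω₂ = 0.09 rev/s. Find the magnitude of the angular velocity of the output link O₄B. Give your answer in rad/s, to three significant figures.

0.401

ω₂ = 0.5655 rad/s (from 0.09 rev/s).
Differentiating the loop-closure r₂e^{iθ₂}+r₃e^{iθ₃}=r₁+r₄e^{iθ₄} gives r₂ω₂e^{iθ₂}+r₃ω₃e^{iθ₃}=r₄ω₄e^{iθ₄}.
Eliminating the other unknown: ω₄ = r₂ω₂ sin(θ₂−θ₃) / [r₄ sin(θ₄−θ₃)].
Numerator sine = +0.98420; denominator sine = -0.64945.
Result = 0.1118·0.5655·(+0.98420) / (0.2391·(-0.64945)) = -0.4007 rad/s; magnitude 0.4007 rad/s.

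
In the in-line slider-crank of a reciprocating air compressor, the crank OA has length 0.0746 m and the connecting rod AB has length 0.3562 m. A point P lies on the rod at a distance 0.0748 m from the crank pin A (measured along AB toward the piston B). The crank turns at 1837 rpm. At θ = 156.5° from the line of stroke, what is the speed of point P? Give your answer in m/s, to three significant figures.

ω = 192.4 rad/s.  Crank-pin speed |V_A| = rω = 14.351 m/s, perpendicular to OA.
Rod angle: sinφ = −(r/L) sinθ ⇒ φ = -4.790°; ω_rod = −rω cosθ/√(L²−r²sin²θ) = +37.077 rad/s.
V_P = V_A + ω_rod × AP, with AP = 0.0748 m along the rod.
Components: V_Px = −rω sinθ − a·ω_rod·sinφ = -5.4908 m/s;  V_Py = rω cosθ + a·ω_rod·cosφ = -10.397 m/s.
|V_P| = √(V_Px² + V_Py²) = 11.758 m/s.

11.8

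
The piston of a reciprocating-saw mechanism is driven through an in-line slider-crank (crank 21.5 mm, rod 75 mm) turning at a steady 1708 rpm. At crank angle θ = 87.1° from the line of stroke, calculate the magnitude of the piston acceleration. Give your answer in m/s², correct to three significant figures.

170

ω = 2π·1708/60 = 178.9 rad/s
x(θ) = r cosθ + √(L² − r² sin²θ); with ω constant, a = ω²·d²x/dθ².
d²x/dθ² = −r cosθ − r²(cos2θ)/√u − r⁴ sin²2θ/(4u^{3/2}),  u = L² − r² sin²θ = 0.00516393 m².
Substituting r = 0.0215 m, L = 0.075 m, θ = 87.1°: d²x/dθ² = +0.0053105 m.
a = ω²·d²x/dθ² = (178.9)²·(+0.0053105) = +169.89 m/s²;  |a| = 169.89 m/s².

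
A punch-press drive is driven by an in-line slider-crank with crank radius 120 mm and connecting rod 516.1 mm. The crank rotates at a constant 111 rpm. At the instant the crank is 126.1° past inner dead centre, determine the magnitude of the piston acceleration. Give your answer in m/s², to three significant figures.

ω = 2π·111/60 = 11.62 rad/s
x(θ) = r cosθ + √(L² − r² sin²θ); with ω constant, a = ω²·d²x/dθ².
d²x/dθ² = −r cosθ − r²(cos2θ)/√u − r⁴ sin²2θ/(4u^{3/2}),  u = L² − r² sin²θ = 0.256958 m².
Substituting r = 0.12 m, L = 0.5161 m, θ = 126.1°: d²x/dθ² = +0.079027 m.
a = ω²·d²x/dθ² = (11.62)²·(+0.079027) = +10.678 m/s²;  |a| = 10.678 m/s².

10.7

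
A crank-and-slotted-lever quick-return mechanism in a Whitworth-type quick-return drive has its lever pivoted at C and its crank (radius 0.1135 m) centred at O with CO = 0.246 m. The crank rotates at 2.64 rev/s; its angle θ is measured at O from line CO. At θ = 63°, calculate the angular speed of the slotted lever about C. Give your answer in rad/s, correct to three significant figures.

ω = 16.59 rad/s (from 2.64 rev/s).
Crank pin A relative to C: A = (d + r cosθ, r sinθ); lever angle φ = atan2(r sinθ, d + r cosθ).
Differentiating tanφ: φ̇ = rω(d cosθ + r)/(d² + r² + 2dr cosθ).
d² + r² + 2dr cosθ = |CA|² = 0.09875 m²;  d cosθ + r = +0.22518 m.
|ω_lever| = |0.1135·16.59·+0.22518| / 0.09875 = 4.2931 rad/s.

4.29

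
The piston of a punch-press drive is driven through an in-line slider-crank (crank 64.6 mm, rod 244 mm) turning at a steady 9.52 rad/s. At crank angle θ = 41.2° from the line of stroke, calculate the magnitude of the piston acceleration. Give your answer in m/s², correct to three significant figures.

4.64

ω = 9.52 rad/s
x(θ) = r cosθ + √(L² − r² sin²θ); with ω constant, a = ω²·d²x/dθ².
d²x/dθ² = −r cosθ − r²(cos2θ)/√u − r⁴ sin²2θ/(4u^{3/2}),  u = L² − r² sin²θ = 0.0577254 m².
Substituting r = 0.0646 m, L = 0.244 m, θ = 41.2°: d²x/dθ² = -0.051212 m.
a = ω²·d²x/dθ² = (9.52)²·(-0.051212) = -4.6413 m/s²;  |a| = 4.6413 m/s².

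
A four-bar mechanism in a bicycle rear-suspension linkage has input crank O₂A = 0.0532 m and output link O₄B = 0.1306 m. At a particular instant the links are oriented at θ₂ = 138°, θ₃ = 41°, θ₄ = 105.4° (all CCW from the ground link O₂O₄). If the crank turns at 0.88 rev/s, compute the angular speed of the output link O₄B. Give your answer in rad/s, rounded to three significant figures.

ω₂ = 5.529 rad/s (from 0.88 rev/s).
Differentiating the loop-closure r₂e^{iθ₂}+r₃e^{iθ₃}=r₁+r₄e^{iθ₄} gives r₂ω₂e^{iθ₂}+r₃ω₃e^{iθ₃}=r₄ω₄e^{iθ₄}.
Eliminating the other unknown: ω₄ = r₂ω₂ sin(θ₂−θ₃) / [r₄ sin(θ₄−θ₃)].
Numerator sine = +0.99255; denominator sine = +0.90183.
Result = 0.0532·5.529·(+0.99255) / (0.1306·(+0.90183)) = +2.4789 rad/s; magnitude 2.4789 rad/s.

2.48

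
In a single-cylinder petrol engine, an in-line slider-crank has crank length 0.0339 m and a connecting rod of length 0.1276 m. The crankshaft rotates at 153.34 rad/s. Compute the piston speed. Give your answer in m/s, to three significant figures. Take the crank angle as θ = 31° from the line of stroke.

ω = 153.3 rad/s
For an in-line slider-crank, x = r cosθ + √(L² − r² sin²θ), so v = −rω sinθ·[1 + r cosθ/√(L² − r² sin²θ)].
With r = 0.0339 m, L = 0.1276 m, θ = 31°: √(L² − r² sin²θ) = 0.1264 m.
v = −0.0339·153.3·0.51504·[1 + 0.0339·0.85717/0.1264] = -3.2928 m/s.
|v| = 3.2928 m/s.

3.29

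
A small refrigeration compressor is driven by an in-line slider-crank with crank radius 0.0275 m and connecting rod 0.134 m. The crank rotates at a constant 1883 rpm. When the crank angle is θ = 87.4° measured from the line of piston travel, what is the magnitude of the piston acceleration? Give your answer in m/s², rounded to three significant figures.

175

ω = 2π·1883/60 = 197.2 rad/s
x(θ) = r cosθ + √(L² − r² sin²θ); with ω constant, a = ω²·d²x/dθ².
d²x/dθ² = −r cosθ − r²(cos2θ)/√u − r⁴ sin²2θ/(4u^{3/2}),  u = L² − r² sin²θ = 0.0172013 m².
Substituting r = 0.0275 m, L = 0.134 m, θ = 87.4°: d²x/dθ² = +0.0044944 m.
a = ω²·d²x/dθ² = (197.2)²·(+0.0044944) = +174.75 m/s²;  |a| = 174.75 m/s².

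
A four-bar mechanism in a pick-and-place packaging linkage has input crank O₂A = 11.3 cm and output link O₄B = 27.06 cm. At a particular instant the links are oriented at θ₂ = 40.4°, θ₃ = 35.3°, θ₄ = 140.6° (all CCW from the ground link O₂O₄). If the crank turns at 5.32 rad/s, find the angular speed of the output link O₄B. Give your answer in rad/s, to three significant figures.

ω₂ = 5.32 rad/s
Differentiating the loop-closure r₂e^{iθ₂}+r₃e^{iθ₃}=r₁+r₄e^{iθ₄} gives r₂ω₂e^{iθ₂}+r₃ω₃e^{iθ₃}=r₄ω₄e^{iθ₄}.
Eliminating the other unknown: ω₄ = r₂ω₂ sin(θ₂−θ₃) / [r₄ sin(θ₄−θ₃)].
Numerator sine = +0.08889; denominator sine = +0.96456.
Result = 0.113·5.32·(+0.08889) / (0.2706·(+0.96456)) = +0.20474 rad/s; magnitude 0.20474 rad/s.

0.205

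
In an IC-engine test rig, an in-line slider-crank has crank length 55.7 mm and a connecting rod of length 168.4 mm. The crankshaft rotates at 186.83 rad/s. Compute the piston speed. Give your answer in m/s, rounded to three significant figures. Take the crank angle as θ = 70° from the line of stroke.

10.9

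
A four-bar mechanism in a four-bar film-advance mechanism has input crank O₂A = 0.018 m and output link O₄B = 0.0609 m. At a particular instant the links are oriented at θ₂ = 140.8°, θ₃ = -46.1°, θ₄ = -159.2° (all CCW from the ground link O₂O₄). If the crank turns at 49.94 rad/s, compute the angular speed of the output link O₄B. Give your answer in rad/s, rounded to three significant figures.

1.93

ω₂ = 49.94 rad/s
Differentiating the loop-closure r₂e^{iθ₂}+r₃e^{iθ₃}=r₁+r₄e^{iθ₄} gives r₂ω₂e^{iθ₂}+r₃ω₃e^{iθ₃}=r₄ω₄e^{iθ₄}.
Eliminating the other unknown: ω₄ = r₂ω₂ sin(θ₂−θ₃) / [r₄ sin(θ₄−θ₃)].
Numerator sine = -0.12014; denominator sine = -0.91982.
Result = 0.018·49.94·(-0.12014) / (0.0609·(-0.91982)) = +1.9279 rad/s; magnitude 1.9279 rad/s.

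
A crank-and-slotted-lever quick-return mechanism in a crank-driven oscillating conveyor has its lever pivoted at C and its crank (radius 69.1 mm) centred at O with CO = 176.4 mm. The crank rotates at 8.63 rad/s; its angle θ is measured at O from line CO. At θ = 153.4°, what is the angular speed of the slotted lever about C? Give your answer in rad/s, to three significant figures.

ω = 8.63 rad/s
Crank pin A relative to C: A = (d + r cosθ, r sinθ); lever angle φ = atan2(r sinθ, d + r cosθ).
Differentiating tanφ: φ̇ = rω(d cosθ + r)/(d² + r² + 2dr cosθ).
d² + r² + 2dr cosθ = |CA|² = 0.0140936 m²;  d cosθ + r = -0.088629 m.
|ω_lever| = |0.0691·8.63·-0.088629| / 0.0140936 = 3.7501 rad/s.

3.75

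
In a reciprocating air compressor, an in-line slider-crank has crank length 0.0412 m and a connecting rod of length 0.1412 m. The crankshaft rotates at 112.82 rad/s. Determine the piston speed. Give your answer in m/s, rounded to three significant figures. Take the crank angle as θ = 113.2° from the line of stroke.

ω = 112.8 rad/s
For an in-line slider-crank, x = r cosθ + √(L² − r² sin²θ), so v = −rω sinθ·[1 + r cosθ/√(L² − r² sin²θ)].
With r = 0.0412 m, L = 0.1412 m, θ = 113.2°: √(L² − r² sin²θ) = 0.13603 m.
v = −0.0412·112.8·0.91914·[1 + 0.0412·-0.39394/0.13603] = -3.7625 m/s.
|v| = 3.7625 m/s.

3.76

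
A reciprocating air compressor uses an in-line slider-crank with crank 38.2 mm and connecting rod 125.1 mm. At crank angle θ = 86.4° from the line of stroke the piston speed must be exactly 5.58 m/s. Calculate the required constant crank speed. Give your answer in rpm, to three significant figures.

For an in-line slider-crank, |v_piston| = rω|sinθ|·[1 + r cosθ/√(L² − r² sin²θ)].
With r = 0.0382 m, L = 0.1251 m, θ = 86.4°: the bracketed kinematic factor |dx/dθ| = 0.038892 m.
ω = v/|dx/dθ| = 5.58/0.038892 = 143.47 rad/s.
N = 60ω/(2π) = 1370.1 rpm.

1370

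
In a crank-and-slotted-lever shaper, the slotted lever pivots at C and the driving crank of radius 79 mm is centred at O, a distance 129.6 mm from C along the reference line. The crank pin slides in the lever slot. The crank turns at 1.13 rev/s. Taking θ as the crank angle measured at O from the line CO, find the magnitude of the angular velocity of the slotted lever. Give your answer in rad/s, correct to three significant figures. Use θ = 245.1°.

0.951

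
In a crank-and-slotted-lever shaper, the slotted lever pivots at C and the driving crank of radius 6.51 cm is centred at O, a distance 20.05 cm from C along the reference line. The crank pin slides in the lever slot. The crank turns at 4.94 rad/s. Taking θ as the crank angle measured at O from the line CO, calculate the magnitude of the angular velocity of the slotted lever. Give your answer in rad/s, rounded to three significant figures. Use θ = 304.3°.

ω = 4.94 rad/s
Crank pin A relative to C: A = (d + r cosθ, r sinθ); lever angle φ = atan2(r sinθ, d + r cosθ).
Differentiating tanφ: φ̇ = rω(d cosθ + r)/(d² + r² + 2dr cosθ).
d² + r² + 2dr cosθ = |CA|² = 0.0591492 m²;  d cosθ + r = +0.17809 m.
|ω_lever| = |0.0651·4.94·+0.17809| / 0.0591492 = 0.96826 rad/s.

0.968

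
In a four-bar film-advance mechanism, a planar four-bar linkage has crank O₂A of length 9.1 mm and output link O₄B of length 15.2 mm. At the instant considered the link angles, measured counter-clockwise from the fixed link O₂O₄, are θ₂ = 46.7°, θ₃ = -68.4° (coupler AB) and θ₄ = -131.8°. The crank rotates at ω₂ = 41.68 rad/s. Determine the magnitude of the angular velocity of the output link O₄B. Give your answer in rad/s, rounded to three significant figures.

ω₂ = 41.68 rad/s
Differentiating the loop-closure r₂e^{iθ₂}+r₃e^{iθ₃}=r₁+r₄e^{iθ₄} gives r₂ω₂e^{iθ₂}+r₃ω₃e^{iθ₃}=r₄ω₄e^{iθ₄}.
Eliminating the other unknown: ω₄ = r₂ω₂ sin(θ₂−θ₃) / [r₄ sin(θ₄−θ₃)].
Numerator sine = +0.90557; denominator sine = -0.89415.
Result = 0.0091·41.68·(+0.90557) / (0.0152·(-0.89415)) = -25.272 rad/s; magnitude 25.272 rad/s.

25.3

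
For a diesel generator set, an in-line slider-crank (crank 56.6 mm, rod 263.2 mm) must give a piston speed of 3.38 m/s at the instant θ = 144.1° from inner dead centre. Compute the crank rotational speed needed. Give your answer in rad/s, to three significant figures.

For an in-line slider-crank, |v_piston| = rω|sinθ|·[1 + r cosθ/√(L² − r² sin²θ)].
With r = 0.0566 m, L = 0.2632 m, θ = 144.1°: the bracketed kinematic factor |dx/dθ| = 0.027361 m.
ω = v/|dx/dθ| = 3.38/0.027361 = 123.53 rad/s.

124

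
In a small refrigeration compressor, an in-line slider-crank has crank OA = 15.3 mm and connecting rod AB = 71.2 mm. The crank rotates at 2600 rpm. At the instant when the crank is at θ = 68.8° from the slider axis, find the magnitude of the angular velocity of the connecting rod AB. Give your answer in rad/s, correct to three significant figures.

ω = 272.3 rad/s (converted from 2600 rpm).
The rod makes angle φ with the slider axis where L sinφ = r sinθ; differentiating, L cosφ·φ̇ = r ω cosθ.
L cosφ = √(L² − r² sin²θ) = 0.069756 m.
|ω_rod| = r ω |cosθ| / √(L² − r² sin²θ) = 0.0153·272.3·0.36162/0.069756 = 21.596 rad/s.

21.6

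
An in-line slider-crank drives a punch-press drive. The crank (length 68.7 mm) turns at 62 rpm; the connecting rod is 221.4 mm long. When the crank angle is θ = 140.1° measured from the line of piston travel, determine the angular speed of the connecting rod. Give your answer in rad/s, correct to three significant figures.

ω = 6.493 rad/s (converted from 62 rpm).
The rod makes angle φ with the slider axis where L sinφ = r sinθ; differentiating, L cosφ·φ̇ = r ω cosθ.
L cosφ = √(L² − r² sin²θ) = 0.21697 m.
|ω_rod| = r ω |cosθ| / √(L² − r² sin²θ) = 0.0687·6.493·0.76717/0.21697 = 1.5771 rad/s.

1.58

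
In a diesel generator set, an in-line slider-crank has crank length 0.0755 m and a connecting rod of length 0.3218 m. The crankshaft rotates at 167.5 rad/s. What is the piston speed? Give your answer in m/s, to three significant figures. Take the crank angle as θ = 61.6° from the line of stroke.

12.4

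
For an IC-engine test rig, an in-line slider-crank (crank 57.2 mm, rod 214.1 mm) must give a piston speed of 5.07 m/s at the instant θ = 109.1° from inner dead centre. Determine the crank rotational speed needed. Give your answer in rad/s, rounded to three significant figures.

103

For an in-line slider-crank, |v_piston| = rω|sinθ|·[1 + r cosθ/√(L² − r² sin²θ)].
With r = 0.0572 m, L = 0.2141 m, θ = 109.1°: the bracketed kinematic factor |dx/dθ| = 0.049168 m.
ω = v/|dx/dθ| = 5.07/0.049168 = 103.12 rad/s.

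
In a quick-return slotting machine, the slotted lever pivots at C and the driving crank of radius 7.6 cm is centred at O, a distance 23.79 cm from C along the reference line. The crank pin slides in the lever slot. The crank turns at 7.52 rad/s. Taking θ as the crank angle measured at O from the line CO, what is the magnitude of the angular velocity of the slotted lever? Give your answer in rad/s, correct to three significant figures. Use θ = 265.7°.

0.557

ω = 7.52 rad/s
Crank pin A relative to C: A = (d + r cosθ, r sinθ); lever angle φ = atan2(r sinθ, d + r cosθ).
Differentiating tanφ: φ̇ = rω(d cosθ + r)/(d² + r² + 2dr cosθ).
d² + r² + 2dr cosθ = |CA|² = 0.0596611 m²;  d cosθ + r = +0.058163 m.
|ω_lever| = |0.076·7.52·+0.058163| / 0.0596611 = 0.55716 rad/s.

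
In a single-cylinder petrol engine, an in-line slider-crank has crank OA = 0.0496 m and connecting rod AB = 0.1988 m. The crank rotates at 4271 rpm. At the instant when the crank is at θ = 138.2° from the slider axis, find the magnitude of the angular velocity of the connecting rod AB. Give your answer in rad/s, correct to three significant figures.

84.4

ω = 447.3 rad/s (converted from 4271 rpm).
The rod makes angle φ with the slider axis where L sinφ = r sinθ; differentiating, L cosφ·φ̇ = r ω cosθ.
L cosφ = √(L² − r² sin²θ) = 0.19603 m.
|ω_rod| = r ω |cosθ| / √(L² − r² sin²θ) = 0.0496·447.3·0.74548/0.19603 = 84.362 rad/s.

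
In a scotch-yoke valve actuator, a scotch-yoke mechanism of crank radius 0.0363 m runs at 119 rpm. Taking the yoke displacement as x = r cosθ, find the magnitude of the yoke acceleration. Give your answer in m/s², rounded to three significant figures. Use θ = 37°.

4.50

ω = 12.46 rad/s (from 119 rpm).
x = r cosθ ⇒ ẍ = −rω² cosθ (ω constant).
|a| = rω²|cosθ| = 0.0363·(12.46)²·|cos 37°| = 4.502 m/s².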